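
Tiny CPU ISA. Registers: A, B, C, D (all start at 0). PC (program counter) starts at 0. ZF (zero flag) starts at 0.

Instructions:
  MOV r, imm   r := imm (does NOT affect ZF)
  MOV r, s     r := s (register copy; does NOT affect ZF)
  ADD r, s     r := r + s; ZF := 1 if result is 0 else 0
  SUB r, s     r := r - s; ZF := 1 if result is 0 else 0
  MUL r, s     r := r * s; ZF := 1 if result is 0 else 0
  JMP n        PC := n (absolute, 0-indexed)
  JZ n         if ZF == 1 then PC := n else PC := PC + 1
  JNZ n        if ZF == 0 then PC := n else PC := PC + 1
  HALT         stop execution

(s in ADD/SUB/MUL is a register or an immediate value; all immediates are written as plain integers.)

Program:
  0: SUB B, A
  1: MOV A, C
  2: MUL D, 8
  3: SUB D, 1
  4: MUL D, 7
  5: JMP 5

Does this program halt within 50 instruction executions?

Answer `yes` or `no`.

Answer: no

Derivation:
Step 1: PC=0 exec 'SUB B, A'. After: A=0 B=0 C=0 D=0 ZF=1 PC=1
Step 2: PC=1 exec 'MOV A, C'. After: A=0 B=0 C=0 D=0 ZF=1 PC=2
Step 3: PC=2 exec 'MUL D, 8'. After: A=0 B=0 C=0 D=0 ZF=1 PC=3
Step 4: PC=3 exec 'SUB D, 1'. After: A=0 B=0 C=0 D=-1 ZF=0 PC=4
Step 5: PC=4 exec 'MUL D, 7'. After: A=0 B=0 C=0 D=-7 ZF=0 PC=5
Step 6: PC=5 exec 'JMP 5'. After: A=0 B=0 C=0 D=-7 ZF=0 PC=5
State after step 6 equals state after step 5: the program is in a cycle of length 1 and will never halt.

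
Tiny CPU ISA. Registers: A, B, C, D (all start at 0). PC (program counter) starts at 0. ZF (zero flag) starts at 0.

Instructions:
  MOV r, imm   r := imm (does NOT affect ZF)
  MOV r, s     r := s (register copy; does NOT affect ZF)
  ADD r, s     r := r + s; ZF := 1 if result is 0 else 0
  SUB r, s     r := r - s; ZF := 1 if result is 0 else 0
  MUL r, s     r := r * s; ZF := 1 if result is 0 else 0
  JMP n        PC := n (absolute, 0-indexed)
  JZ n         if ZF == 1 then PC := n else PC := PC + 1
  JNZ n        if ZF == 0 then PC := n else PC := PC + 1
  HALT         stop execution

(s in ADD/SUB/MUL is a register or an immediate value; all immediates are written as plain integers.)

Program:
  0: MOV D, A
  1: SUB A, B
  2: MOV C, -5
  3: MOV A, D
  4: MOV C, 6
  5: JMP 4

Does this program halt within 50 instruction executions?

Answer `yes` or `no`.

Answer: no

Derivation:
Step 1: PC=0 exec 'MOV D, A'. After: A=0 B=0 C=0 D=0 ZF=0 PC=1
Step 2: PC=1 exec 'SUB A, B'. After: A=0 B=0 C=0 D=0 ZF=1 PC=2
Step 3: PC=2 exec 'MOV C, -5'. After: A=0 B=0 C=-5 D=0 ZF=1 PC=3
Step 4: PC=3 exec 'MOV A, D'. After: A=0 B=0 C=-5 D=0 ZF=1 PC=4
Step 5: PC=4 exec 'MOV C, 6'. After: A=0 B=0 C=6 D=0 ZF=1 PC=5
Step 6: PC=5 exec 'JMP 4'. After: A=0 B=0 C=6 D=0 ZF=1 PC=4
Step 7: PC=4 exec 'MOV C, 6'. After: A=0 B=0 C=6 D=0 ZF=1 PC=5
State after step 7 equals state after step 5: the program is in a cycle of length 2 and will never halt.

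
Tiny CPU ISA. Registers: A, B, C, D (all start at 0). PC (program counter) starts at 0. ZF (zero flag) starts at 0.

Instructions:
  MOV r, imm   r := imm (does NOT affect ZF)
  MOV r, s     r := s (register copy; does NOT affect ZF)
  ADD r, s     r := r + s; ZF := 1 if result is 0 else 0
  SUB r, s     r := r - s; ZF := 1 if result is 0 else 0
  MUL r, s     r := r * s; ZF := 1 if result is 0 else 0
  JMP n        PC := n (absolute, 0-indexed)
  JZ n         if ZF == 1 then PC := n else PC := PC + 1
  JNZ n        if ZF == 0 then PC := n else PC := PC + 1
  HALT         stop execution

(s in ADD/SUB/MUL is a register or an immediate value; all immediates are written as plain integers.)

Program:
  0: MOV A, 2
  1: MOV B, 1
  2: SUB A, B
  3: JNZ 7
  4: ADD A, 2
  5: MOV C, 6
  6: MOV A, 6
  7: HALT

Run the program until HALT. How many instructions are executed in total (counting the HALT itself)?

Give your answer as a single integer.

Answer: 5

Derivation:
Step 1: PC=0 exec 'MOV A, 2'. After: A=2 B=0 C=0 D=0 ZF=0 PC=1
Step 2: PC=1 exec 'MOV B, 1'. After: A=2 B=1 C=0 D=0 ZF=0 PC=2
Step 3: PC=2 exec 'SUB A, B'. After: A=1 B=1 C=0 D=0 ZF=0 PC=3
Step 4: PC=3 exec 'JNZ 7'. After: A=1 B=1 C=0 D=0 ZF=0 PC=7
Step 5: PC=7 exec 'HALT'. After: A=1 B=1 C=0 D=0 ZF=0 PC=7 HALTED
Total instructions executed: 5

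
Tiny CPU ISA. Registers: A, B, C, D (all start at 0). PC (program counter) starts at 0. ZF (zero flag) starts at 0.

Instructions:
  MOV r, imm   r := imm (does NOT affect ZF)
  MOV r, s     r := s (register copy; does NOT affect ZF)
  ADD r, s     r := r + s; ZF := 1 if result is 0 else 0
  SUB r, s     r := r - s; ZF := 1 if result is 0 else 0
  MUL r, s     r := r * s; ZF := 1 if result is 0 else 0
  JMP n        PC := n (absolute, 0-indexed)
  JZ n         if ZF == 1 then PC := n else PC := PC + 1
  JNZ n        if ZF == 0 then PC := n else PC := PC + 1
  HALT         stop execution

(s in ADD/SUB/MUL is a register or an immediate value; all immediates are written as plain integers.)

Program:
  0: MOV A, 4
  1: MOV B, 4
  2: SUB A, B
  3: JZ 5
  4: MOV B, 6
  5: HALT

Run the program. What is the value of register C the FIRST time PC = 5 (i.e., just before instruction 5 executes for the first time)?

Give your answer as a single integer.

Step 1: PC=0 exec 'MOV A, 4'. After: A=4 B=0 C=0 D=0 ZF=0 PC=1
Step 2: PC=1 exec 'MOV B, 4'. After: A=4 B=4 C=0 D=0 ZF=0 PC=2
Step 3: PC=2 exec 'SUB A, B'. After: A=0 B=4 C=0 D=0 ZF=1 PC=3
Step 4: PC=3 exec 'JZ 5'. After: A=0 B=4 C=0 D=0 ZF=1 PC=5
First time PC=5: C=0

0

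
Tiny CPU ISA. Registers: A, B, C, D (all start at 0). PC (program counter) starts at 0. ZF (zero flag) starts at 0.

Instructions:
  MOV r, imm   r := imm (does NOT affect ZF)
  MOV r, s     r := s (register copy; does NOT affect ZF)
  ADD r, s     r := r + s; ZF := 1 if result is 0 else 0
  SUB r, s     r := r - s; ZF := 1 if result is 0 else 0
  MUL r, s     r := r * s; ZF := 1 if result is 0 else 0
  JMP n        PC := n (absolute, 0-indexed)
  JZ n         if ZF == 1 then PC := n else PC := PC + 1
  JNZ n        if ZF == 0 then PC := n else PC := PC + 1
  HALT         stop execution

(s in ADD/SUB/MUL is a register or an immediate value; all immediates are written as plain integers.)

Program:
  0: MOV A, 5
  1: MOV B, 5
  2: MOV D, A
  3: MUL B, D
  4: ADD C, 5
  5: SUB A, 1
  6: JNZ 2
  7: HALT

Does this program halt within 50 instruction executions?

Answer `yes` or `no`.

Answer: yes

Derivation:
Step 1: PC=0 exec 'MOV A, 5'. After: A=5 B=0 C=0 D=0 ZF=0 PC=1
Step 2: PC=1 exec 'MOV B, 5'. After: A=5 B=5 C=0 D=0 ZF=0 PC=2
Step 3: PC=2 exec 'MOV D, A'. After: A=5 B=5 C=0 D=5 ZF=0 PC=3
Step 4: PC=3 exec 'MUL B, D'. After: A=5 B=25 C=0 D=5 ZF=0 PC=4
Step 5: PC=4 exec 'ADD C, 5'. After: A=5 B=25 C=5 D=5 ZF=0 PC=5
Step 6: PC=5 exec 'SUB A, 1'. After: A=4 B=25 C=5 D=5 ZF=0 PC=6
Step 7: PC=6 exec 'JNZ 2'. After: A=4 B=25 C=5 D=5 ZF=0 PC=2
Step 8: PC=2 exec 'MOV D, A'. After: A=4 B=25 C=5 D=4 ZF=0 PC=3
Step 9: PC=3 exec 'MUL B, D'. After: A=4 B=100 C=5 D=4 ZF=0 PC=4
Step 10: PC=4 exec 'ADD C, 5'. After: A=4 B=100 C=10 D=4 ZF=0 PC=5
Step 11: PC=5 exec 'SUB A, 1'. After: A=3 B=100 C=10 D=4 ZF=0 PC=6
Step 12: PC=6 exec 'JNZ 2'. After: A=3 B=100 C=10 D=4 ZF=0 PC=2
Step 13: PC=2 exec 'MOV D, A'. After: A=3 B=100 C=10 D=3 ZF=0 PC=3
Step 14: PC=3 exec 'MUL B, D'. After: A=3 B=300 C=10 D=3 ZF=0 PC=4
Step 15: PC=4 exec 'ADD C, 5'. After: A=3 B=300 C=15 D=3 ZF=0 PC=5
Step 16: PC=5 exec 'SUB A, 1'. After: A=2 B=300 C=15 D=3 ZF=0 PC=6
Step 17: PC=6 exec 'JNZ 2'. After: A=2 B=300 C=15 D=3 ZF=0 PC=2
Step 18: PC=2 exec 'MOV D, A'. After: A=2 B=300 C=15 D=2 ZF=0 PC=3
Step 19: PC=3 exec 'MUL B, D'. After: A=2 B=600 C=15 D=2 ZF=0 PC=4
Step 20: PC=4 exec 'ADD C, 5'. After: A=2 B=600 C=20 D=2 ZF=0 PC=5
Step 21: PC=5 exec 'SUB A, 1'. After: A=1 B=600 C=20 D=2 ZF=0 PC=6
Step 22: PC=6 exec 'JNZ 2'. After: A=1 B=600 C=20 D=2 ZF=0 PC=2
Step 23: PC=2 exec 'MOV D, A'. After: A=1 B=600 C=20 D=1 ZF=0 PC=3
Step 24: PC=3 exec 'MUL B, D'. After: A=1 B=600 C=20 D=1 ZF=0 PC=4
Step 25: PC=4 exec 'ADD C, 5'. After: A=1 B=600 C=25 D=1 ZF=0 PC=5
Step 26: PC=5 exec 'SUB A, 1'. After: A=0 B=600 C=25 D=1 ZF=1 PC=6
Step 27: PC=6 exec 'JNZ 2'. After: A=0 B=600 C=25 D=1 ZF=1 PC=7
Step 28: PC=7 exec 'HALT'. After: A=0 B=600 C=25 D=1 ZF=1 PC=7 HALTED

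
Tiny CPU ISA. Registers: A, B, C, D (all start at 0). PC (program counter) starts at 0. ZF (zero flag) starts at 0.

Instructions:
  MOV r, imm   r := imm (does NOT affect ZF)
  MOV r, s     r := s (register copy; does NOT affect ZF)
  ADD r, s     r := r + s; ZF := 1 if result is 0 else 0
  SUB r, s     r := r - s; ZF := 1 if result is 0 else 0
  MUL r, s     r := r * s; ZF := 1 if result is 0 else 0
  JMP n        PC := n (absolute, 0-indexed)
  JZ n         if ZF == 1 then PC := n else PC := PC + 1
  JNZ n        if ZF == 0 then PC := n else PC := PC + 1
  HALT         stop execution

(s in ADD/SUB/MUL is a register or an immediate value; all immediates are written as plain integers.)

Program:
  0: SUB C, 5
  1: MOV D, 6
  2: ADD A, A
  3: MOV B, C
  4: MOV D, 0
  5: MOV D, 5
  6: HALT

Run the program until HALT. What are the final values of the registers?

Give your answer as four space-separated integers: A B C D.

Answer: 0 -5 -5 5

Derivation:
Step 1: PC=0 exec 'SUB C, 5'. After: A=0 B=0 C=-5 D=0 ZF=0 PC=1
Step 2: PC=1 exec 'MOV D, 6'. After: A=0 B=0 C=-5 D=6 ZF=0 PC=2
Step 3: PC=2 exec 'ADD A, A'. After: A=0 B=0 C=-5 D=6 ZF=1 PC=3
Step 4: PC=3 exec 'MOV B, C'. After: A=0 B=-5 C=-5 D=6 ZF=1 PC=4
Step 5: PC=4 exec 'MOV D, 0'. After: A=0 B=-5 C=-5 D=0 ZF=1 PC=5
Step 6: PC=5 exec 'MOV D, 5'. After: A=0 B=-5 C=-5 D=5 ZF=1 PC=6
Step 7: PC=6 exec 'HALT'. After: A=0 B=-5 C=-5 D=5 ZF=1 PC=6 HALTED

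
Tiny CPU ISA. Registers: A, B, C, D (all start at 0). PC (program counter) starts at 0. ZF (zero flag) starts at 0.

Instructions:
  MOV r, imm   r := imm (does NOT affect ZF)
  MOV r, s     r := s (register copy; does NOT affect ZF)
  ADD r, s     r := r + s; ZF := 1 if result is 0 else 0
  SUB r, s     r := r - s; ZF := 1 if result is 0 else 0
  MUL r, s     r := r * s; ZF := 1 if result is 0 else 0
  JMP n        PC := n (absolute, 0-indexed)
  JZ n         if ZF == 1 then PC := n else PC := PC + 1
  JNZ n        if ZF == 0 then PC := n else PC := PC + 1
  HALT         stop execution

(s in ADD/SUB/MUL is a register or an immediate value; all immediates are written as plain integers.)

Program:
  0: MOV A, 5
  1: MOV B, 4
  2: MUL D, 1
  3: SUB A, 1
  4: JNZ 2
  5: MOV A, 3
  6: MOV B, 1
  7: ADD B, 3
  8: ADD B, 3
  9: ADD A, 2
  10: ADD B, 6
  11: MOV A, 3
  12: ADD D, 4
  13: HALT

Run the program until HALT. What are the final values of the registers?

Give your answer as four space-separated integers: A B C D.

Answer: 3 13 0 4

Derivation:
Step 1: PC=0 exec 'MOV A, 5'. After: A=5 B=0 C=0 D=0 ZF=0 PC=1
Step 2: PC=1 exec 'MOV B, 4'. After: A=5 B=4 C=0 D=0 ZF=0 PC=2
Step 3: PC=2 exec 'MUL D, 1'. After: A=5 B=4 C=0 D=0 ZF=1 PC=3
Step 4: PC=3 exec 'SUB A, 1'. After: A=4 B=4 C=0 D=0 ZF=0 PC=4
Step 5: PC=4 exec 'JNZ 2'. After: A=4 B=4 C=0 D=0 ZF=0 PC=2
Step 6: PC=2 exec 'MUL D, 1'. After: A=4 B=4 C=0 D=0 ZF=1 PC=3
Step 7: PC=3 exec 'SUB A, 1'. After: A=3 B=4 C=0 D=0 ZF=0 PC=4
Step 8: PC=4 exec 'JNZ 2'. After: A=3 B=4 C=0 D=0 ZF=0 PC=2
Step 9: PC=2 exec 'MUL D, 1'. After: A=3 B=4 C=0 D=0 ZF=1 PC=3
Step 10: PC=3 exec 'SUB A, 1'. After: A=2 B=4 C=0 D=0 ZF=0 PC=4
Step 11: PC=4 exec 'JNZ 2'. After: A=2 B=4 C=0 D=0 ZF=0 PC=2
Step 12: PC=2 exec 'MUL D, 1'. After: A=2 B=4 C=0 D=0 ZF=1 PC=3
Step 13: PC=3 exec 'SUB A, 1'. After: A=1 B=4 C=0 D=0 ZF=0 PC=4
Step 14: PC=4 exec 'JNZ 2'. After: A=1 B=4 C=0 D=0 ZF=0 PC=2
Step 15: PC=2 exec 'MUL D, 1'. After: A=1 B=4 C=0 D=0 ZF=1 PC=3
Step 16: PC=3 exec 'SUB A, 1'. After: A=0 B=4 C=0 D=0 ZF=1 PC=4
Step 17: PC=4 exec 'JNZ 2'. After: A=0 B=4 C=0 D=0 ZF=1 PC=5
Step 18: PC=5 exec 'MOV A, 3'. After: A=3 B=4 C=0 D=0 ZF=1 PC=6
Step 19: PC=6 exec 'MOV B, 1'. After: A=3 B=1 C=0 D=0 ZF=1 PC=7
Step 20: PC=7 exec 'ADD B, 3'. After: A=3 B=4 C=0 D=0 ZF=0 PC=8
Step 21: PC=8 exec 'ADD B, 3'. After: A=3 B=7 C=0 D=0 ZF=0 PC=9
Step 22: PC=9 exec 'ADD A, 2'. After: A=5 B=7 C=0 D=0 ZF=0 PC=10
Step 23: PC=10 exec 'ADD B, 6'. After: A=5 B=13 C=0 D=0 ZF=0 PC=11
Step 24: PC=11 exec 'MOV A, 3'. After: A=3 B=13 C=0 D=0 ZF=0 PC=12
Step 25: PC=12 exec 'ADD D, 4'. After: A=3 B=13 C=0 D=4 ZF=0 PC=13
Step 26: PC=13 exec 'HALT'. After: A=3 B=13 C=0 D=4 ZF=0 PC=13 HALTED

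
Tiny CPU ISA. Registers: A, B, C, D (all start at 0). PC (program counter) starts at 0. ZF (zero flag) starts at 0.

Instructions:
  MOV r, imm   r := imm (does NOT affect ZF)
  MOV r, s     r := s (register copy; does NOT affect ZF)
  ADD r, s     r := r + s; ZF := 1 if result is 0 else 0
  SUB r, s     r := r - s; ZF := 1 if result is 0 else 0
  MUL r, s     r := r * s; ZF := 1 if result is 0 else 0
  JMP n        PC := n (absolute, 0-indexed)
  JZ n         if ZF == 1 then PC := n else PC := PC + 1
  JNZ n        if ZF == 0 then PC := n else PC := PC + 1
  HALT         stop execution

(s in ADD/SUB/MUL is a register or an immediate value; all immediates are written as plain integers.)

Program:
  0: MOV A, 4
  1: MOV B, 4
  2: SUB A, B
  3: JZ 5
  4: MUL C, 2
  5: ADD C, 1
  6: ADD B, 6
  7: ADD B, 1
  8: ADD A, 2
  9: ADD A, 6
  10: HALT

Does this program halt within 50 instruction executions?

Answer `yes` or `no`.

Answer: yes

Derivation:
Step 1: PC=0 exec 'MOV A, 4'. After: A=4 B=0 C=0 D=0 ZF=0 PC=1
Step 2: PC=1 exec 'MOV B, 4'. After: A=4 B=4 C=0 D=0 ZF=0 PC=2
Step 3: PC=2 exec 'SUB A, B'. After: A=0 B=4 C=0 D=0 ZF=1 PC=3
Step 4: PC=3 exec 'JZ 5'. After: A=0 B=4 C=0 D=0 ZF=1 PC=5
Step 5: PC=5 exec 'ADD C, 1'. After: A=0 B=4 C=1 D=0 ZF=0 PC=6
Step 6: PC=6 exec 'ADD B, 6'. After: A=0 B=10 C=1 D=0 ZF=0 PC=7
Step 7: PC=7 exec 'ADD B, 1'. After: A=0 B=11 C=1 D=0 ZF=0 PC=8
Step 8: PC=8 exec 'ADD A, 2'. After: A=2 B=11 C=1 D=0 ZF=0 PC=9
Step 9: PC=9 exec 'ADD A, 6'. After: A=8 B=11 C=1 D=0 ZF=0 PC=10
Step 10: PC=10 exec 'HALT'. After: A=8 B=11 C=1 D=0 ZF=0 PC=10 HALTED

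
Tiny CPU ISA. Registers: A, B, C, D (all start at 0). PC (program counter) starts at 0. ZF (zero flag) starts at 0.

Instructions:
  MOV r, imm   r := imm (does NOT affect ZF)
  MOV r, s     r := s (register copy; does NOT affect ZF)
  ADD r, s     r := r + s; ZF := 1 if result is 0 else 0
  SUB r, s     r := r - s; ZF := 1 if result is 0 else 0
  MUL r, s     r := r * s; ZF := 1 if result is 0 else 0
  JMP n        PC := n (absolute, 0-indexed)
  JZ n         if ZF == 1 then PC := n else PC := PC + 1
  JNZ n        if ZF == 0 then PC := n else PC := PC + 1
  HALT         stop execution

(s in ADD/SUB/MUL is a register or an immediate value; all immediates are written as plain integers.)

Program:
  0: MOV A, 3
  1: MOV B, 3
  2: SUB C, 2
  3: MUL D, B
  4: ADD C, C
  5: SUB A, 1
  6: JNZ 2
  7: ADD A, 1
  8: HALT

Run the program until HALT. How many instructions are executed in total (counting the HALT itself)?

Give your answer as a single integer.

Answer: 19

Derivation:
Step 1: PC=0 exec 'MOV A, 3'. After: A=3 B=0 C=0 D=0 ZF=0 PC=1
Step 2: PC=1 exec 'MOV B, 3'. After: A=3 B=3 C=0 D=0 ZF=0 PC=2
Step 3: PC=2 exec 'SUB C, 2'. After: A=3 B=3 C=-2 D=0 ZF=0 PC=3
Step 4: PC=3 exec 'MUL D, B'. After: A=3 B=3 C=-2 D=0 ZF=1 PC=4
Step 5: PC=4 exec 'ADD C, C'. After: A=3 B=3 C=-4 D=0 ZF=0 PC=5
Step 6: PC=5 exec 'SUB A, 1'. After: A=2 B=3 C=-4 D=0 ZF=0 PC=6
Step 7: PC=6 exec 'JNZ 2'. After: A=2 B=3 C=-4 D=0 ZF=0 PC=2
Step 8: PC=2 exec 'SUB C, 2'. After: A=2 B=3 C=-6 D=0 ZF=0 PC=3
Step 9: PC=3 exec 'MUL D, B'. After: A=2 B=3 C=-6 D=0 ZF=1 PC=4
Step 10: PC=4 exec 'ADD C, C'. After: A=2 B=3 C=-12 D=0 ZF=0 PC=5
Step 11: PC=5 exec 'SUB A, 1'. After: A=1 B=3 C=-12 D=0 ZF=0 PC=6
Step 12: PC=6 exec 'JNZ 2'. After: A=1 B=3 C=-12 D=0 ZF=0 PC=2
Step 13: PC=2 exec 'SUB C, 2'. After: A=1 B=3 C=-14 D=0 ZF=0 PC=3
Step 14: PC=3 exec 'MUL D, B'. After: A=1 B=3 C=-14 D=0 ZF=1 PC=4
Step 15: PC=4 exec 'ADD C, C'. After: A=1 B=3 C=-28 D=0 ZF=0 PC=5
Step 16: PC=5 exec 'SUB A, 1'. After: A=0 B=3 C=-28 D=0 ZF=1 PC=6
Step 17: PC=6 exec 'JNZ 2'. After: A=0 B=3 C=-28 D=0 ZF=1 PC=7
Step 18: PC=7 exec 'ADD A, 1'. After: A=1 B=3 C=-28 D=0 ZF=0 PC=8
Step 19: PC=8 exec 'HALT'. After: A=1 B=3 C=-28 D=0 ZF=0 PC=8 HALTED
Total instructions executed: 19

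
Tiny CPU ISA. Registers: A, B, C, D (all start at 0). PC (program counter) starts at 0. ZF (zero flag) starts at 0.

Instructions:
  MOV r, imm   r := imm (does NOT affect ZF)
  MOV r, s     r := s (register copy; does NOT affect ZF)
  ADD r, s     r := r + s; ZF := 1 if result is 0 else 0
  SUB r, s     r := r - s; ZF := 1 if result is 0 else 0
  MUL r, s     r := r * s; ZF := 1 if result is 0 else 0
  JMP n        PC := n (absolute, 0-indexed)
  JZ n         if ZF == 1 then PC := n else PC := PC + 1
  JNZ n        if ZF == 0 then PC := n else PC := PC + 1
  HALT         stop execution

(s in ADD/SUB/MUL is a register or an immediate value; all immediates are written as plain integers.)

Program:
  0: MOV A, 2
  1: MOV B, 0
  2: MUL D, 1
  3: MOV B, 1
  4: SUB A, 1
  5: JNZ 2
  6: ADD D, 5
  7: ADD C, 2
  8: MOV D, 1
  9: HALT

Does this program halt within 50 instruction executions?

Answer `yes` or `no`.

Answer: yes

Derivation:
Step 1: PC=0 exec 'MOV A, 2'. After: A=2 B=0 C=0 D=0 ZF=0 PC=1
Step 2: PC=1 exec 'MOV B, 0'. After: A=2 B=0 C=0 D=0 ZF=0 PC=2
Step 3: PC=2 exec 'MUL D, 1'. After: A=2 B=0 C=0 D=0 ZF=1 PC=3
Step 4: PC=3 exec 'MOV B, 1'. After: A=2 B=1 C=0 D=0 ZF=1 PC=4
Step 5: PC=4 exec 'SUB A, 1'. After: A=1 B=1 C=0 D=0 ZF=0 PC=5
Step 6: PC=5 exec 'JNZ 2'. After: A=1 B=1 C=0 D=0 ZF=0 PC=2
Step 7: PC=2 exec 'MUL D, 1'. After: A=1 B=1 C=0 D=0 ZF=1 PC=3
Step 8: PC=3 exec 'MOV B, 1'. After: A=1 B=1 C=0 D=0 ZF=1 PC=4
Step 9: PC=4 exec 'SUB A, 1'. After: A=0 B=1 C=0 D=0 ZF=1 PC=5
Step 10: PC=5 exec 'JNZ 2'. After: A=0 B=1 C=0 D=0 ZF=1 PC=6
Step 11: PC=6 exec 'ADD D, 5'. After: A=0 B=1 C=0 D=5 ZF=0 PC=7
Step 12: PC=7 exec 'ADD C, 2'. After: A=0 B=1 C=2 D=5 ZF=0 PC=8
Step 13: PC=8 exec 'MOV D, 1'. After: A=0 B=1 C=2 D=1 ZF=0 PC=9
Step 14: PC=9 exec 'HALT'. After: A=0 B=1 C=2 D=1 ZF=0 PC=9 HALTED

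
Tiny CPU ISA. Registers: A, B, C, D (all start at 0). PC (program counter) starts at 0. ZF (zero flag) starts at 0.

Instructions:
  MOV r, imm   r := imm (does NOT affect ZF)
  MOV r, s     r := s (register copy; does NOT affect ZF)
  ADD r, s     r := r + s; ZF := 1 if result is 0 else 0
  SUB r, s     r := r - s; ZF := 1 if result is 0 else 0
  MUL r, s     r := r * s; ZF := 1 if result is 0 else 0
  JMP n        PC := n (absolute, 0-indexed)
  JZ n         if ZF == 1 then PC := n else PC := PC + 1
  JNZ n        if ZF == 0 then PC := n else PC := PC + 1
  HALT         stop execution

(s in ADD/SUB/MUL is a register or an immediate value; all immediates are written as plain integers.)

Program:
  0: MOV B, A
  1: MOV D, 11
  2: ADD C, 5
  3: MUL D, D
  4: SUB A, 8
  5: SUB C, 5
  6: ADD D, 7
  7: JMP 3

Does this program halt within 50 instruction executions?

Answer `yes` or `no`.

Answer: no

Derivation:
Step 1: PC=0 exec 'MOV B, A'. After: A=0 B=0 C=0 D=0 ZF=0 PC=1
Step 2: PC=1 exec 'MOV D, 11'. After: A=0 B=0 C=0 D=11 ZF=0 PC=2
Step 3: PC=2 exec 'ADD C, 5'. After: A=0 B=0 C=5 D=11 ZF=0 PC=3
Step 4: PC=3 exec 'MUL D, D'. After: A=0 B=0 C=5 D=121 ZF=0 PC=4
Step 5: PC=4 exec 'SUB A, 8'. After: A=-8 B=0 C=5 D=121 ZF=0 PC=5
Step 6: PC=5 exec 'SUB C, 5'. After: A=-8 B=0 C=0 D=121 ZF=1 PC=6
Step 7: PC=6 exec 'ADD D, 7'. After: A=-8 B=0 C=0 D=128 ZF=0 PC=7
Step 8: PC=7 exec 'JMP 3'. After: A=-8 B=0 C=0 D=128 ZF=0 PC=3
Step 9: PC=3 exec 'MUL D, D'. After: A=-8 B=0 C=0 D=16384 ZF=0 PC=4
Step 10: PC=4 exec 'SUB A, 8'. After: A=-16 B=0 C=0 D=16384 ZF=0 PC=5
Step 11: PC=5 exec 'SUB C, 5'. After: A=-16 B=0 C=-5 D=16384 ZF=0 PC=6
Step 12: PC=6 exec 'ADD D, 7'. After: A=-16 B=0 C=-5 D=16391 ZF=0 PC=7
Step 13: PC=7 exec 'JMP 3'. After: A=-16 B=0 C=-5 D=16391 ZF=0 PC=3
Step 14: PC=3 exec 'MUL D, D'. After: A=-16 B=0 C=-5 D=268664881 ZF=0 PC=4
Step 15: PC=4 exec 'SUB A, 8'. After: A=-24 B=0 C=-5 D=268664881 ZF=0 PC=5
After 50 steps: not halted. PC revisits the same instructions with no path to HALT; will never halt.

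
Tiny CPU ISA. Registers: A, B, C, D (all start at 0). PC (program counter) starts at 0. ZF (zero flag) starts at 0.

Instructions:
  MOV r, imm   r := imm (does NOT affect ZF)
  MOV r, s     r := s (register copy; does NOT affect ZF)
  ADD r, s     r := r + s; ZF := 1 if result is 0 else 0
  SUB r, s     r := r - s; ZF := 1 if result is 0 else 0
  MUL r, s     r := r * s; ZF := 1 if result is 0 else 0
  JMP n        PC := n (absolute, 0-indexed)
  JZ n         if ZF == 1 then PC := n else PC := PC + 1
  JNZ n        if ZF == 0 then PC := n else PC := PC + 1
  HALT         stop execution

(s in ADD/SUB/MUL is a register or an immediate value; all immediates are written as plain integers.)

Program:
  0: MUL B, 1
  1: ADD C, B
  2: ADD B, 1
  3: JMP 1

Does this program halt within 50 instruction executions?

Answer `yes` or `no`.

Answer: no

Derivation:
Step 1: PC=0 exec 'MUL B, 1'. After: A=0 B=0 C=0 D=0 ZF=1 PC=1
Step 2: PC=1 exec 'ADD C, B'. After: A=0 B=0 C=0 D=0 ZF=1 PC=2
Step 3: PC=2 exec 'ADD B, 1'. After: A=0 B=1 C=0 D=0 ZF=0 PC=3
Step 4: PC=3 exec 'JMP 1'. After: A=0 B=1 C=0 D=0 ZF=0 PC=1
Step 5: PC=1 exec 'ADD C, B'. After: A=0 B=1 C=1 D=0 ZF=0 PC=2
Step 6: PC=2 exec 'ADD B, 1'. After: A=0 B=2 C=1 D=0 ZF=0 PC=3
Step 7: PC=3 exec 'JMP 1'. After: A=0 B=2 C=1 D=0 ZF=0 PC=1
Step 8: PC=1 exec 'ADD C, B'. After: A=0 B=2 C=3 D=0 ZF=0 PC=2
Step 9: PC=2 exec 'ADD B, 1'. After: A=0 B=3 C=3 D=0 ZF=0 PC=3
Step 10: PC=3 exec 'JMP 1'. After: A=0 B=3 C=3 D=0 ZF=0 PC=1
Step 11: PC=1 exec 'ADD C, B'. After: A=0 B=3 C=6 D=0 ZF=0 PC=2
Step 12: PC=2 exec 'ADD B, 1'. After: A=0 B=4 C=6 D=0 ZF=0 PC=3
Step 13: PC=3 exec 'JMP 1'. After: A=0 B=4 C=6 D=0 ZF=0 PC=1
Step 14: PC=1 exec 'ADD C, B'. After: A=0 B=4 C=10 D=0 ZF=0 PC=2
Step 15: PC=2 exec 'ADD B, 1'. After: A=0 B=5 C=10 D=0 ZF=0 PC=3
After 50 steps: not halted. PC revisits the same instructions with no path to HALT; will never halt.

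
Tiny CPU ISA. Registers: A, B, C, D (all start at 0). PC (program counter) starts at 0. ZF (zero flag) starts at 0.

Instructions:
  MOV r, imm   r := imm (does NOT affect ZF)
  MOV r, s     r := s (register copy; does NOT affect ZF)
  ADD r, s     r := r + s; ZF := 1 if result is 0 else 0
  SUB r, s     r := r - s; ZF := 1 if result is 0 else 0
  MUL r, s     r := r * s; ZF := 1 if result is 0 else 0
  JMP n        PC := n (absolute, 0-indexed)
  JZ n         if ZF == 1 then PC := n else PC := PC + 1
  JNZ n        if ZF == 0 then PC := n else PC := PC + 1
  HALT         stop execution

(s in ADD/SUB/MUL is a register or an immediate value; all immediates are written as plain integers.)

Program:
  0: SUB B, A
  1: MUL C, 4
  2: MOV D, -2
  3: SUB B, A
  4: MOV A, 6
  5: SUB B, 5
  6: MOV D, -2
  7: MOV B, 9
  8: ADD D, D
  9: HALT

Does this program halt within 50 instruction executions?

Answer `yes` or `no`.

Answer: yes

Derivation:
Step 1: PC=0 exec 'SUB B, A'. After: A=0 B=0 C=0 D=0 ZF=1 PC=1
Step 2: PC=1 exec 'MUL C, 4'. After: A=0 B=0 C=0 D=0 ZF=1 PC=2
Step 3: PC=2 exec 'MOV D, -2'. After: A=0 B=0 C=0 D=-2 ZF=1 PC=3
Step 4: PC=3 exec 'SUB B, A'. After: A=0 B=0 C=0 D=-2 ZF=1 PC=4
Step 5: PC=4 exec 'MOV A, 6'. After: A=6 B=0 C=0 D=-2 ZF=1 PC=5
Step 6: PC=5 exec 'SUB B, 5'. After: A=6 B=-5 C=0 D=-2 ZF=0 PC=6
Step 7: PC=6 exec 'MOV D, -2'. After: A=6 B=-5 C=0 D=-2 ZF=0 PC=7
Step 8: PC=7 exec 'MOV B, 9'. After: A=6 B=9 C=0 D=-2 ZF=0 PC=8
Step 9: PC=8 exec 'ADD D, D'. After: A=6 B=9 C=0 D=-4 ZF=0 PC=9
Step 10: PC=9 exec 'HALT'. After: A=6 B=9 C=0 D=-4 ZF=0 PC=9 HALTED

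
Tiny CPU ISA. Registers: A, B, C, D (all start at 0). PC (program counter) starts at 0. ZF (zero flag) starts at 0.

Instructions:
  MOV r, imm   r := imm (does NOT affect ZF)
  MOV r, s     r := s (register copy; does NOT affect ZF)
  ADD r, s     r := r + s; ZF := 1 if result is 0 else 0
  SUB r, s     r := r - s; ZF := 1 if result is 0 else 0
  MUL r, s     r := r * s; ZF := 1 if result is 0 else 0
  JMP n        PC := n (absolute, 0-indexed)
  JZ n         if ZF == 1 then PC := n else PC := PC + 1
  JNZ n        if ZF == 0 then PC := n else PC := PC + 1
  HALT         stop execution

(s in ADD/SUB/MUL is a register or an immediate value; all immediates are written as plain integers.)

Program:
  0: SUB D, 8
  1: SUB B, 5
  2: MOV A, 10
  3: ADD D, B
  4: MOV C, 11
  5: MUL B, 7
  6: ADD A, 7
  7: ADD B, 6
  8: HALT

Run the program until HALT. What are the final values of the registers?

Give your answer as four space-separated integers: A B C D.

Step 1: PC=0 exec 'SUB D, 8'. After: A=0 B=0 C=0 D=-8 ZF=0 PC=1
Step 2: PC=1 exec 'SUB B, 5'. After: A=0 B=-5 C=0 D=-8 ZF=0 PC=2
Step 3: PC=2 exec 'MOV A, 10'. After: A=10 B=-5 C=0 D=-8 ZF=0 PC=3
Step 4: PC=3 exec 'ADD D, B'. After: A=10 B=-5 C=0 D=-13 ZF=0 PC=4
Step 5: PC=4 exec 'MOV C, 11'. After: A=10 B=-5 C=11 D=-13 ZF=0 PC=5
Step 6: PC=5 exec 'MUL B, 7'. After: A=10 B=-35 C=11 D=-13 ZF=0 PC=6
Step 7: PC=6 exec 'ADD A, 7'. After: A=17 B=-35 C=11 D=-13 ZF=0 PC=7
Step 8: PC=7 exec 'ADD B, 6'. After: A=17 B=-29 C=11 D=-13 ZF=0 PC=8
Step 9: PC=8 exec 'HALT'. After: A=17 B=-29 C=11 D=-13 ZF=0 PC=8 HALTED

Answer: 17 -29 11 -13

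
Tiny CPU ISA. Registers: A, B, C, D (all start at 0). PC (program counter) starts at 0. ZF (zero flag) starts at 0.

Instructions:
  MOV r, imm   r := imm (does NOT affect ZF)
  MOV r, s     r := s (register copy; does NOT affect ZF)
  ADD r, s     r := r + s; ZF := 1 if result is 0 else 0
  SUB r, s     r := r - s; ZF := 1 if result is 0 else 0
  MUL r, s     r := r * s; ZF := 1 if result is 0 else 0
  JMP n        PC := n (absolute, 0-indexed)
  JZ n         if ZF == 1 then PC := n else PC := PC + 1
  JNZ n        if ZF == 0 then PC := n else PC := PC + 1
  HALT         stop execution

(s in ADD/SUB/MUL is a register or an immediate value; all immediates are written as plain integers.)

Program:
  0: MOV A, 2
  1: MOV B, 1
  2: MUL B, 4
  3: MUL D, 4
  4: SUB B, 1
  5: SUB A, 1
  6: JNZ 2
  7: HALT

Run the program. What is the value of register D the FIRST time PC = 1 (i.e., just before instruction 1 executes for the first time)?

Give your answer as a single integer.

Step 1: PC=0 exec 'MOV A, 2'. After: A=2 B=0 C=0 D=0 ZF=0 PC=1
First time PC=1: D=0

0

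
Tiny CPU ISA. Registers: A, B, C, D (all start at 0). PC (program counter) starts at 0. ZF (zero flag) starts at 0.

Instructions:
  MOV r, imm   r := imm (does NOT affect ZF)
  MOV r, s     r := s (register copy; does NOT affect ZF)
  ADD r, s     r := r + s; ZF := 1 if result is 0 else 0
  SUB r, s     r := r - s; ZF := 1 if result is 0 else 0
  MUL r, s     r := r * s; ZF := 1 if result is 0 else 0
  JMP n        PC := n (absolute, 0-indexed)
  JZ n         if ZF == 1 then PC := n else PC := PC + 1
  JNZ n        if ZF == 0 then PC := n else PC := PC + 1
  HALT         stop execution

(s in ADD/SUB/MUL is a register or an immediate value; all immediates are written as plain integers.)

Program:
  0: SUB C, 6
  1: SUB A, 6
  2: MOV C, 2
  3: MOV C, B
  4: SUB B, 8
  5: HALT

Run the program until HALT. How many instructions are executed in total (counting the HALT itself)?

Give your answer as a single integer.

Step 1: PC=0 exec 'SUB C, 6'. After: A=0 B=0 C=-6 D=0 ZF=0 PC=1
Step 2: PC=1 exec 'SUB A, 6'. After: A=-6 B=0 C=-6 D=0 ZF=0 PC=2
Step 3: PC=2 exec 'MOV C, 2'. After: A=-6 B=0 C=2 D=0 ZF=0 PC=3
Step 4: PC=3 exec 'MOV C, B'. After: A=-6 B=0 C=0 D=0 ZF=0 PC=4
Step 5: PC=4 exec 'SUB B, 8'. After: A=-6 B=-8 C=0 D=0 ZF=0 PC=5
Step 6: PC=5 exec 'HALT'. After: A=-6 B=-8 C=0 D=0 ZF=0 PC=5 HALTED
Total instructions executed: 6

Answer: 6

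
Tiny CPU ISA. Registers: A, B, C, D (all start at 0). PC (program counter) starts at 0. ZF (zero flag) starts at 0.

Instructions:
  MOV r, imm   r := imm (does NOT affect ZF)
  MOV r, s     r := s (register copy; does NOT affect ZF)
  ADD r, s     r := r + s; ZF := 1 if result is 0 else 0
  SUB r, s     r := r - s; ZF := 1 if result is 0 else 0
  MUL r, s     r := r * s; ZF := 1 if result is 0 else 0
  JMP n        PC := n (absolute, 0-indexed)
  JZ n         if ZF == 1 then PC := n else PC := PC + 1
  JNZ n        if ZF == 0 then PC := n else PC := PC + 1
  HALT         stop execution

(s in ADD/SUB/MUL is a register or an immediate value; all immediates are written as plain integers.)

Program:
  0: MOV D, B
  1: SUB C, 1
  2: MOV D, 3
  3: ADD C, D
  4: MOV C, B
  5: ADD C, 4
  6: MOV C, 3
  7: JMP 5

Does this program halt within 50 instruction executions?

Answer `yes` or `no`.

Step 1: PC=0 exec 'MOV D, B'. After: A=0 B=0 C=0 D=0 ZF=0 PC=1
Step 2: PC=1 exec 'SUB C, 1'. After: A=0 B=0 C=-1 D=0 ZF=0 PC=2
Step 3: PC=2 exec 'MOV D, 3'. After: A=0 B=0 C=-1 D=3 ZF=0 PC=3
Step 4: PC=3 exec 'ADD C, D'. After: A=0 B=0 C=2 D=3 ZF=0 PC=4
Step 5: PC=4 exec 'MOV C, B'. After: A=0 B=0 C=0 D=3 ZF=0 PC=5
Step 6: PC=5 exec 'ADD C, 4'. After: A=0 B=0 C=4 D=3 ZF=0 PC=6
Step 7: PC=6 exec 'MOV C, 3'. After: A=0 B=0 C=3 D=3 ZF=0 PC=7
Step 8: PC=7 exec 'JMP 5'. After: A=0 B=0 C=3 D=3 ZF=0 PC=5
Step 9: PC=5 exec 'ADD C, 4'. After: A=0 B=0 C=7 D=3 ZF=0 PC=6
Step 10: PC=6 exec 'MOV C, 3'. After: A=0 B=0 C=3 D=3 ZF=0 PC=7
State after step 10 equals state after step 7: the program is in a cycle of length 3 and will never halt.

Answer: no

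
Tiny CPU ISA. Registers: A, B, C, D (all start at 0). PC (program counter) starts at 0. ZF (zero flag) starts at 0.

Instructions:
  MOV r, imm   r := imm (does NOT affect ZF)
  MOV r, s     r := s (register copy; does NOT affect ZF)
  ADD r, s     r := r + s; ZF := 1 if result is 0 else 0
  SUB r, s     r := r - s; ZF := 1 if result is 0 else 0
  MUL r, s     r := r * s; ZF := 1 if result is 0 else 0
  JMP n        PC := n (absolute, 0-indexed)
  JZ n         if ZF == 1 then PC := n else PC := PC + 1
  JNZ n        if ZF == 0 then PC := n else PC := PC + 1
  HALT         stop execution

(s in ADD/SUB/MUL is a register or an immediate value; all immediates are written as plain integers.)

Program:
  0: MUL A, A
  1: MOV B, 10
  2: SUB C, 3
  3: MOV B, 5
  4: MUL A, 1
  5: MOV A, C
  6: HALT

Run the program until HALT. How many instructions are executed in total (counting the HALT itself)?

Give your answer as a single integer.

Step 1: PC=0 exec 'MUL A, A'. After: A=0 B=0 C=0 D=0 ZF=1 PC=1
Step 2: PC=1 exec 'MOV B, 10'. After: A=0 B=10 C=0 D=0 ZF=1 PC=2
Step 3: PC=2 exec 'SUB C, 3'. After: A=0 B=10 C=-3 D=0 ZF=0 PC=3
Step 4: PC=3 exec 'MOV B, 5'. After: A=0 B=5 C=-3 D=0 ZF=0 PC=4
Step 5: PC=4 exec 'MUL A, 1'. After: A=0 B=5 C=-3 D=0 ZF=1 PC=5
Step 6: PC=5 exec 'MOV A, C'. After: A=-3 B=5 C=-3 D=0 ZF=1 PC=6
Step 7: PC=6 exec 'HALT'. After: A=-3 B=5 C=-3 D=0 ZF=1 PC=6 HALTED
Total instructions executed: 7

Answer: 7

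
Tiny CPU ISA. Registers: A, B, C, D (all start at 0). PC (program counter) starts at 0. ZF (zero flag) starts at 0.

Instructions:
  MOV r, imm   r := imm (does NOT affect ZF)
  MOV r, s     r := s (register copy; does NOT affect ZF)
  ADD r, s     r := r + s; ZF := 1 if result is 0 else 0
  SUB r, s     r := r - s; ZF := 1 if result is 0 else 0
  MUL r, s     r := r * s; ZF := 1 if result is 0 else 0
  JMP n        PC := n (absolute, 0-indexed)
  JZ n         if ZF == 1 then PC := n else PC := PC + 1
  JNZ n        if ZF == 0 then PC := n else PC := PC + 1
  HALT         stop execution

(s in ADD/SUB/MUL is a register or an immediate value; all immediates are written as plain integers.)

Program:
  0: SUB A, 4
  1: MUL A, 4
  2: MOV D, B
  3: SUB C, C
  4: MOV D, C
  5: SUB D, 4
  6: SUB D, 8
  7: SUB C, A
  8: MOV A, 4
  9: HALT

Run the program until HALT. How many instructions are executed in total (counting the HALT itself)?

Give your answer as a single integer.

Answer: 10

Derivation:
Step 1: PC=0 exec 'SUB A, 4'. After: A=-4 B=0 C=0 D=0 ZF=0 PC=1
Step 2: PC=1 exec 'MUL A, 4'. After: A=-16 B=0 C=0 D=0 ZF=0 PC=2
Step 3: PC=2 exec 'MOV D, B'. After: A=-16 B=0 C=0 D=0 ZF=0 PC=3
Step 4: PC=3 exec 'SUB C, C'. After: A=-16 B=0 C=0 D=0 ZF=1 PC=4
Step 5: PC=4 exec 'MOV D, C'. After: A=-16 B=0 C=0 D=0 ZF=1 PC=5
Step 6: PC=5 exec 'SUB D, 4'. After: A=-16 B=0 C=0 D=-4 ZF=0 PC=6
Step 7: PC=6 exec 'SUB D, 8'. After: A=-16 B=0 C=0 D=-12 ZF=0 PC=7
Step 8: PC=7 exec 'SUB C, A'. After: A=-16 B=0 C=16 D=-12 ZF=0 PC=8
Step 9: PC=8 exec 'MOV A, 4'. After: A=4 B=0 C=16 D=-12 ZF=0 PC=9
Step 10: PC=9 exec 'HALT'. After: A=4 B=0 C=16 D=-12 ZF=0 PC=9 HALTED
Total instructions executed: 10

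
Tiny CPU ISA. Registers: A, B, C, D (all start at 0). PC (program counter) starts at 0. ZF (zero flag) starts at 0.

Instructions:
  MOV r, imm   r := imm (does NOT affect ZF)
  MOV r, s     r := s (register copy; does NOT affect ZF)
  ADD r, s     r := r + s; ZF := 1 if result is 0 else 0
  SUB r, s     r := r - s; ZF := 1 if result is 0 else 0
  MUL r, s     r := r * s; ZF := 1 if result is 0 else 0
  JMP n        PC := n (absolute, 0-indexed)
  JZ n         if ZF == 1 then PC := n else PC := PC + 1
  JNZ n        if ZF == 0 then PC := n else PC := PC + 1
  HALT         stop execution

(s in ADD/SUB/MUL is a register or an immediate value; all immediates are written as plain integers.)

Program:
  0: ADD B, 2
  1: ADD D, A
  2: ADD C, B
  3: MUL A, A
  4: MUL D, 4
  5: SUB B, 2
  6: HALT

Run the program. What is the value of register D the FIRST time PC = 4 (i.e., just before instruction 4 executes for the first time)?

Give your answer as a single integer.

Step 1: PC=0 exec 'ADD B, 2'. After: A=0 B=2 C=0 D=0 ZF=0 PC=1
Step 2: PC=1 exec 'ADD D, A'. After: A=0 B=2 C=0 D=0 ZF=1 PC=2
Step 3: PC=2 exec 'ADD C, B'. After: A=0 B=2 C=2 D=0 ZF=0 PC=3
Step 4: PC=3 exec 'MUL A, A'. After: A=0 B=2 C=2 D=0 ZF=1 PC=4
First time PC=4: D=0

0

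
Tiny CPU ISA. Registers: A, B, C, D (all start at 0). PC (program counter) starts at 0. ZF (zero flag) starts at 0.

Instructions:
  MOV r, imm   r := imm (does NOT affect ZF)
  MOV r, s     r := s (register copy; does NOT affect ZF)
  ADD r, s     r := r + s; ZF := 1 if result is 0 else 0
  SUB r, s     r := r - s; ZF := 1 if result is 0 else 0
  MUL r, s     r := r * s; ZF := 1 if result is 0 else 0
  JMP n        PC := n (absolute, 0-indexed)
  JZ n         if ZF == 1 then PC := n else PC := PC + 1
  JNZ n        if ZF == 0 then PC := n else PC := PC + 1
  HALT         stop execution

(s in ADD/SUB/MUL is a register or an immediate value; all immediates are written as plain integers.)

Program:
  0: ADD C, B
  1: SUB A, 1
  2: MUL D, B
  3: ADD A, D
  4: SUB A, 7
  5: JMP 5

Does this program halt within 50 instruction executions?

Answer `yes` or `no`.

Answer: no

Derivation:
Step 1: PC=0 exec 'ADD C, B'. After: A=0 B=0 C=0 D=0 ZF=1 PC=1
Step 2: PC=1 exec 'SUB A, 1'. After: A=-1 B=0 C=0 D=0 ZF=0 PC=2
Step 3: PC=2 exec 'MUL D, B'. After: A=-1 B=0 C=0 D=0 ZF=1 PC=3
Step 4: PC=3 exec 'ADD A, D'. After: A=-1 B=0 C=0 D=0 ZF=0 PC=4
Step 5: PC=4 exec 'SUB A, 7'. After: A=-8 B=0 C=0 D=0 ZF=0 PC=5
Step 6: PC=5 exec 'JMP 5'. After: A=-8 B=0 C=0 D=0 ZF=0 PC=5
State after step 6 equals state after step 5: the program is in a cycle of length 1 and will never halt.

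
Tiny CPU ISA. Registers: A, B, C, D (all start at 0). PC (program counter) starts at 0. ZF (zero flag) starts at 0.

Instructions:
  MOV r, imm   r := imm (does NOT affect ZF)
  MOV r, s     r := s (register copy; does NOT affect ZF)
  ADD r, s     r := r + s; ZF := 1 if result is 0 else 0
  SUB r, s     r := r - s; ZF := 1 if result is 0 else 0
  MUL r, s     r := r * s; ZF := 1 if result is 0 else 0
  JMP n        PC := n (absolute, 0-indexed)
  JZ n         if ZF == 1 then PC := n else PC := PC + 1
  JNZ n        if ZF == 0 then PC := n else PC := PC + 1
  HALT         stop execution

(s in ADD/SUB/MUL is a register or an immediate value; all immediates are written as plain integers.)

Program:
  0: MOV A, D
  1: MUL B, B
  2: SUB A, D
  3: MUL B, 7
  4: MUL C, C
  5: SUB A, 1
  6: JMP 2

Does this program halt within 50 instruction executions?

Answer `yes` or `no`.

Answer: no

Derivation:
Step 1: PC=0 exec 'MOV A, D'. After: A=0 B=0 C=0 D=0 ZF=0 PC=1
Step 2: PC=1 exec 'MUL B, B'. After: A=0 B=0 C=0 D=0 ZF=1 PC=2
Step 3: PC=2 exec 'SUB A, D'. After: A=0 B=0 C=0 D=0 ZF=1 PC=3
Step 4: PC=3 exec 'MUL B, 7'. After: A=0 B=0 C=0 D=0 ZF=1 PC=4
Step 5: PC=4 exec 'MUL C, C'. After: A=0 B=0 C=0 D=0 ZF=1 PC=5
Step 6: PC=5 exec 'SUB A, 1'. After: A=-1 B=0 C=0 D=0 ZF=0 PC=6
Step 7: PC=6 exec 'JMP 2'. After: A=-1 B=0 C=0 D=0 ZF=0 PC=2
Step 8: PC=2 exec 'SUB A, D'. After: A=-1 B=0 C=0 D=0 ZF=0 PC=3
Step 9: PC=3 exec 'MUL B, 7'. After: A=-1 B=0 C=0 D=0 ZF=1 PC=4
Step 10: PC=4 exec 'MUL C, C'. After: A=-1 B=0 C=0 D=0 ZF=1 PC=5
Step 11: PC=5 exec 'SUB A, 1'. After: A=-2 B=0 C=0 D=0 ZF=0 PC=6
Step 12: PC=6 exec 'JMP 2'. After: A=-2 B=0 C=0 D=0 ZF=0 PC=2
Step 13: PC=2 exec 'SUB A, D'. After: A=-2 B=0 C=0 D=0 ZF=0 PC=3
Step 14: PC=3 exec 'MUL B, 7'. After: A=-2 B=0 C=0 D=0 ZF=1 PC=4
Step 15: PC=4 exec 'MUL C, C'. After: A=-2 B=0 C=0 D=0 ZF=1 PC=5
After 50 steps: not halted. PC revisits the same instructions with no path to HALT; will never halt.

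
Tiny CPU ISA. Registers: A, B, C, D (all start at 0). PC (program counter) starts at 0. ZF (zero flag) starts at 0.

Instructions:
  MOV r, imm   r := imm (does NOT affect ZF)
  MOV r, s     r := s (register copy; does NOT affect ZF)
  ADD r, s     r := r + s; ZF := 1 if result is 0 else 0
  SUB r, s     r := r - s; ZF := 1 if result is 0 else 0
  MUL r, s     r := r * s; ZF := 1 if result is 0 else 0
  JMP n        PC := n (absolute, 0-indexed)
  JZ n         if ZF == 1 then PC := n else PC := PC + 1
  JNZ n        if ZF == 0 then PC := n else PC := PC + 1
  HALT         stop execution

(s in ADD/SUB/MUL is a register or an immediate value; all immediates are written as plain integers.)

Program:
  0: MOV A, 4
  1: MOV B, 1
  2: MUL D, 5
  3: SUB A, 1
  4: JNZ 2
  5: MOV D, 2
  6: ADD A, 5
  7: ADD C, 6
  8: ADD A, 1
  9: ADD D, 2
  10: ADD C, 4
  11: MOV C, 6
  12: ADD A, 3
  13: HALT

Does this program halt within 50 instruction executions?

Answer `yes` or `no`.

Answer: yes

Derivation:
Step 1: PC=0 exec 'MOV A, 4'. After: A=4 B=0 C=0 D=0 ZF=0 PC=1
Step 2: PC=1 exec 'MOV B, 1'. After: A=4 B=1 C=0 D=0 ZF=0 PC=2
Step 3: PC=2 exec 'MUL D, 5'. After: A=4 B=1 C=0 D=0 ZF=1 PC=3
Step 4: PC=3 exec 'SUB A, 1'. After: A=3 B=1 C=0 D=0 ZF=0 PC=4
Step 5: PC=4 exec 'JNZ 2'. After: A=3 B=1 C=0 D=0 ZF=0 PC=2
Step 6: PC=2 exec 'MUL D, 5'. After: A=3 B=1 C=0 D=0 ZF=1 PC=3
Step 7: PC=3 exec 'SUB A, 1'. After: A=2 B=1 C=0 D=0 ZF=0 PC=4
Step 8: PC=4 exec 'JNZ 2'. After: A=2 B=1 C=0 D=0 ZF=0 PC=2
Step 9: PC=2 exec 'MUL D, 5'. After: A=2 B=1 C=0 D=0 ZF=1 PC=3
Step 10: PC=3 exec 'SUB A, 1'. After: A=1 B=1 C=0 D=0 ZF=0 PC=4
Step 11: PC=4 exec 'JNZ 2'. After: A=1 B=1 C=0 D=0 ZF=0 PC=2
Step 12: PC=2 exec 'MUL D, 5'. After: A=1 B=1 C=0 D=0 ZF=1 PC=3
Step 13: PC=3 exec 'SUB A, 1'. After: A=0 B=1 C=0 D=0 ZF=1 PC=4
Step 14: PC=4 exec 'JNZ 2'. After: A=0 B=1 C=0 D=0 ZF=1 PC=5
Step 15: PC=5 exec 'MOV D, 2'. After: A=0 B=1 C=0 D=2 ZF=1 PC=6
Step 16: PC=6 exec 'ADD A, 5'. After: A=5 B=1 C=0 D=2 ZF=0 PC=7
Step 17: PC=7 exec 'ADD C, 6'. After: A=5 B=1 C=6 D=2 ZF=0 PC=8
Step 18: PC=8 exec 'ADD A, 1'. After: A=6 B=1 C=6 D=2 ZF=0 PC=9
Step 19: PC=9 exec 'ADD D, 2'. After: A=6 B=1 C=6 D=4 ZF=0 PC=10
Step 20: PC=10 exec 'ADD C, 4'. After: A=6 B=1 C=10 D=4 ZF=0 PC=11
Step 21: PC=11 exec 'MOV C, 6'. After: A=6 B=1 C=6 D=4 ZF=0 PC=12
Step 22: PC=12 exec 'ADD A, 3'. After: A=9 B=1 C=6 D=4 ZF=0 PC=13
Step 23: PC=13 exec 'HALT'. After: A=9 B=1 C=6 D=4 ZF=0 PC=13 HALTED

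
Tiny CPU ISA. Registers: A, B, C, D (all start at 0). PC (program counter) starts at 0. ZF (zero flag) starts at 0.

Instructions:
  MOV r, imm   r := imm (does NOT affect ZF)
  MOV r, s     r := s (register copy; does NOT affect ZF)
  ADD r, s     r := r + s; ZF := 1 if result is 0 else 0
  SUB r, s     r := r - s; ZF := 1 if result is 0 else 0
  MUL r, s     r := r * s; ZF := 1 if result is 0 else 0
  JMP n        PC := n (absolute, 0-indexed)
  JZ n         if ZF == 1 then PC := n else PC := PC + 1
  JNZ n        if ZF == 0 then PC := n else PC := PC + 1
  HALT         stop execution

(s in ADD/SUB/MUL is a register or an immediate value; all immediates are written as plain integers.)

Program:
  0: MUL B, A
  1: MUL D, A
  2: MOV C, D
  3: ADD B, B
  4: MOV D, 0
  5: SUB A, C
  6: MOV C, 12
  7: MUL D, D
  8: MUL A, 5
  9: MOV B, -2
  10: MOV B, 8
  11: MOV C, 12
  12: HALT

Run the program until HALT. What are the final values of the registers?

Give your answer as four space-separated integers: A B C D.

Step 1: PC=0 exec 'MUL B, A'. After: A=0 B=0 C=0 D=0 ZF=1 PC=1
Step 2: PC=1 exec 'MUL D, A'. After: A=0 B=0 C=0 D=0 ZF=1 PC=2
Step 3: PC=2 exec 'MOV C, D'. After: A=0 B=0 C=0 D=0 ZF=1 PC=3
Step 4: PC=3 exec 'ADD B, B'. After: A=0 B=0 C=0 D=0 ZF=1 PC=4
Step 5: PC=4 exec 'MOV D, 0'. After: A=0 B=0 C=0 D=0 ZF=1 PC=5
Step 6: PC=5 exec 'SUB A, C'. After: A=0 B=0 C=0 D=0 ZF=1 PC=6
Step 7: PC=6 exec 'MOV C, 12'. After: A=0 B=0 C=12 D=0 ZF=1 PC=7
Step 8: PC=7 exec 'MUL D, D'. After: A=0 B=0 C=12 D=0 ZF=1 PC=8
Step 9: PC=8 exec 'MUL A, 5'. After: A=0 B=0 C=12 D=0 ZF=1 PC=9
Step 10: PC=9 exec 'MOV B, -2'. After: A=0 B=-2 C=12 D=0 ZF=1 PC=10
Step 11: PC=10 exec 'MOV B, 8'. After: A=0 B=8 C=12 D=0 ZF=1 PC=11
Step 12: PC=11 exec 'MOV C, 12'. After: A=0 B=8 C=12 D=0 ZF=1 PC=12
Step 13: PC=12 exec 'HALT'. After: A=0 B=8 C=12 D=0 ZF=1 PC=12 HALTED

Answer: 0 8 12 0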